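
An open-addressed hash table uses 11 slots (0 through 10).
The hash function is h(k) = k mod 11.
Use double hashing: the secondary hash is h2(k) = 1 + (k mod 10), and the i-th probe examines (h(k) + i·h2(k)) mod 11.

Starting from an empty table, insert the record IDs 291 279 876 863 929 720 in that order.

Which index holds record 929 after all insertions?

3

291 hashes to 5; slot 5 is free => place at 5.
279 hashes to 4; slot 4 is free => place at 4.
876 hashes to 7; slot 7 is free => place at 7.
863 hashes to 5, h2=4; 5 taken => place at 9.
929 hashes to 5, h2=10; 5,4 taken => place at 3.
720 hashes to 5, h2=1; 5 taken => place at 6.
Table: [∅, ∅, ∅, 929, 279, 291, 720, 876, ∅, 863, ∅]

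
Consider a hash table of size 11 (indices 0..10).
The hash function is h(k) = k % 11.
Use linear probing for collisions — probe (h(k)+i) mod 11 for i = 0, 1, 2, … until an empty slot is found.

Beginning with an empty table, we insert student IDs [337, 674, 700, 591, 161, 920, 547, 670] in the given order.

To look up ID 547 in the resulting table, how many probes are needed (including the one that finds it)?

5

Insert 337: h=7, slot 7 empty -> index 7.
Insert 674: h=3, slot 3 empty -> index 3.
Insert 700: h=7, slot 7 occupied -> index 8.
Insert 591: h=8, slot 8 occupied -> index 9.
Insert 161: h=7, slots 7,8,9 occupied -> index 10.
Insert 920: h=7, slots 7,8,9,10 occupied -> index 0.
Insert 547: h=8, slots 8,9,10,0 occupied -> index 1.
Insert 670: h=10, slots 10,0,1 occupied -> index 2.
Table: [920, 547, 670, 674, _, _, _, 337, 700, 591, 161]
Lookup 547: h=8, probe 8,9,10,0,1 → found at 1.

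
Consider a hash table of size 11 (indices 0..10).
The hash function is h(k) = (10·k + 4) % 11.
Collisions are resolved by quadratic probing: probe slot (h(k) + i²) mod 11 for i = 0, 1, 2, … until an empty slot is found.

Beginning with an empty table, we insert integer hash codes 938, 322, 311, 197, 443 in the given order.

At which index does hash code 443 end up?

Insert 938: h=1, slot 1 empty -> index 1.
Insert 322: h=1, slot 1 occupied -> index 2.
Insert 311: h=1, slots 1,2 occupied -> index 5.
Insert 197: h=5, slot 5 occupied -> index 6.
Insert 443: h=1, slots 1,2,5 occupied -> index 10.
Table: [., 938, 322, ., ., 311, 197, ., ., ., 443]

10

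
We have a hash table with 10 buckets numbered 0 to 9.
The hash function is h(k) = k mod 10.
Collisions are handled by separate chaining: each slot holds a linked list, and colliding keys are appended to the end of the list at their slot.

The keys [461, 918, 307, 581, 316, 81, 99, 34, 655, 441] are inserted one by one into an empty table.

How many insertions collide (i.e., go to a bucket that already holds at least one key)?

Insert 461: h=1, bucket 1 empty -> new chain.
Insert 918: h=8, bucket 8 empty -> new chain.
Insert 307: h=7, bucket 7 empty -> new chain.
Insert 581: h=1, bucket 1 nonempty -> append to chain.
Insert 316: h=6, bucket 6 empty -> new chain.
Insert 81: h=1, bucket 1 nonempty -> append to chain.
Insert 99: h=9, bucket 9 empty -> new chain.
Insert 34: h=4, bucket 4 empty -> new chain.
Insert 655: h=5, bucket 5 empty -> new chain.
Insert 441: h=1, bucket 1 nonempty -> append to chain.
Final buckets:
0: .
1: 461 -> 581 -> 81 -> 441
2: .
3: .
4: 34
5: 655
6: 316
7: 307
8: 918
9: 99

3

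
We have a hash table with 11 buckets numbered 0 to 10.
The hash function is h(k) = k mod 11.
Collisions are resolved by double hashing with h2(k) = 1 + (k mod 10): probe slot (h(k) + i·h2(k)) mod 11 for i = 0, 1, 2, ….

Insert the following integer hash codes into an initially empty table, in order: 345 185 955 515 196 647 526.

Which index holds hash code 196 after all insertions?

345: h=4 -> slot 4
185: h=9 -> slot 9
955: h=9, h2=6, probe 9,4,10 -> slot 10
515: h=9, h2=6, probe 9,4,10,5 -> slot 5
196: h=9, h2=7, probe 9,5,1 -> slot 1
647: h=9, h2=8, probe 9,6 -> slot 6
526: h=9, h2=7, probe 9,5,1,8 -> slot 8
Table: [—, 196, —, —, 345, 515, 647, —, 526, 185, 955]

1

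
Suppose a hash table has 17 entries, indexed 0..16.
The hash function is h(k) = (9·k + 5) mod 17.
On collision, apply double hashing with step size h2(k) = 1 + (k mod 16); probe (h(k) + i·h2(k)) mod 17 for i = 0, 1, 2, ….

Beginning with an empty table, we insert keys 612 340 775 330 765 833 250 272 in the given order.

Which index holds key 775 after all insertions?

612: h=5 => slot 5
340: h=5, h2=5, probe 5,10 => slot 10
775: h=10, h2=8, probe 10,1 => slot 1
330: h=0 => slot 0
765: h=5, h2=14, probe 5,2 => slot 2
833: h=5, h2=2, probe 5,7 => slot 7
250: h=11 => slot 11
272: h=5, h2=1, probe 5,6 => slot 6
Table: [330, 775, 765, -, -, 612, 272, 833, -, -, 340, 250, -, -, -, -, -]

1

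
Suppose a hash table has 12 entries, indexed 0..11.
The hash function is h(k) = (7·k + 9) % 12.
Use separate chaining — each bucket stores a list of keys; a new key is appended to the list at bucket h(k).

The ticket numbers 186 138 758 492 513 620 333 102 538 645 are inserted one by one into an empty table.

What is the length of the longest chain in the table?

Insert 186: h=3, bucket 3 empty → new chain.
Insert 138: h=3, bucket 3 nonempty → append to chain.
Insert 758: h=11, bucket 11 empty → new chain.
Insert 492: h=9, bucket 9 empty → new chain.
Insert 513: h=0, bucket 0 empty → new chain.
Insert 620: h=5, bucket 5 empty → new chain.
Insert 333: h=0, bucket 0 nonempty → append to chain.
Insert 102: h=3, bucket 3 nonempty → append to chain.
Insert 538: h=7, bucket 7 empty → new chain.
Insert 645: h=0, bucket 0 nonempty → append to chain.
Final buckets:
0: 513 -> 333 -> 645
1: ∅
2: ∅
3: 186 -> 138 -> 102
4: ∅
5: 620
6: ∅
7: 538
8: ∅
9: 492
10: ∅
11: 758

3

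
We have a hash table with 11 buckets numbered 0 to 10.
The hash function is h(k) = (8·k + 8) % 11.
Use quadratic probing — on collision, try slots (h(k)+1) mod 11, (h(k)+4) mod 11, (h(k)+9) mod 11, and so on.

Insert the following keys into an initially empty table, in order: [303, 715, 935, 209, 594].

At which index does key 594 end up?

303 hashes to 1; slot 1 is free -> place at 1.
715 hashes to 8; slot 8 is free -> place at 8.
935 hashes to 8; 8 taken -> place at 9.
209 hashes to 8; 8,9,1 taken -> place at 6.
594 hashes to 8; 8,9,1,6 taken -> place at 2.
Table: [_, 303, 594, _, _, _, 209, _, 715, 935, _]

2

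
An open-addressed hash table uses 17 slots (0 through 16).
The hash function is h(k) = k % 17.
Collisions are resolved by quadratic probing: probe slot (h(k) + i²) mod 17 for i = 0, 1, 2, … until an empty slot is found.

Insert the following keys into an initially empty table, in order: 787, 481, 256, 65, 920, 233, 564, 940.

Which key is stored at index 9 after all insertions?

Insert 787: h=5, slot 5 empty => index 5.
Insert 481: h=5, slot 5 occupied => index 6.
Insert 256: h=1, slot 1 empty => index 1.
Insert 65: h=14, slot 14 empty => index 14.
Insert 920: h=2, slot 2 empty => index 2.
Insert 233: h=12, slot 12 empty => index 12.
Insert 564: h=3, slot 3 empty => index 3.
Insert 940: h=5, slots 5,6 occupied => index 9.
Table: [∅, 256, 920, 564, ∅, 787, 481, ∅, ∅, 940, ∅, ∅, 233, ∅, 65, ∅, ∅]

940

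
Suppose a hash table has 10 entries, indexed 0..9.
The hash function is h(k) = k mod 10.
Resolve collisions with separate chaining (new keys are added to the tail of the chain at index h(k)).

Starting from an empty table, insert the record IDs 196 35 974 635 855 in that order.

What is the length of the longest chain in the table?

Insert 196: h=6, bucket 6 empty -> new chain.
Insert 35: h=5, bucket 5 empty -> new chain.
Insert 974: h=4, bucket 4 empty -> new chain.
Insert 635: h=5, bucket 5 nonempty -> append to chain.
Insert 855: h=5, bucket 5 nonempty -> append to chain.
Final buckets:
0: -
1: -
2: -
3: -
4: 974
5: 35 -> 635 -> 855
6: 196
7: -
8: -
9: -

3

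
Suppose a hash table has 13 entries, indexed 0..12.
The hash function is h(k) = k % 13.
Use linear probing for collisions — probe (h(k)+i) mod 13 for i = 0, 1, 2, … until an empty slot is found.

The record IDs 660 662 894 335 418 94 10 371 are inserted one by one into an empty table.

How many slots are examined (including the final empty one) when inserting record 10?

660 hashes to 10; slot 10 is free → place at 10.
662 hashes to 12; slot 12 is free → place at 12.
894 hashes to 10; 10 taken → place at 11.
335 hashes to 10; 10,11,12 taken → place at 0.
418 hashes to 2; slot 2 is free → place at 2.
94 hashes to 3; slot 3 is free → place at 3.
10 hashes to 10; 10,11,12,0 taken → place at 1.
371 hashes to 7; slot 7 is free → place at 7.
Table: [335, 10, 418, 94, —, —, —, 371, —, —, 660, 894, 662]

5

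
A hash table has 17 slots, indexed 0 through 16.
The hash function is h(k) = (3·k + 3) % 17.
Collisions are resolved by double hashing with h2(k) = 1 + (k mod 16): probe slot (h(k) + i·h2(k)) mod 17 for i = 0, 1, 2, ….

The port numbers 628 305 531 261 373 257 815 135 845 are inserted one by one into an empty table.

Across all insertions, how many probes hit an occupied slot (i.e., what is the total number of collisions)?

628: h=0 -> slot 0
305: h=0, h2=2, probe 0,2 -> slot 2
531: h=15 -> slot 15
261: h=4 -> slot 4
373: h=0, h2=6, probe 0,6 -> slot 6
257: h=9 -> slot 9
815: h=0, h2=16, probe 0,16 -> slot 16
135: h=0, h2=8, probe 0,8 -> slot 8
845: h=5 -> slot 5
Table: [628, _, 305, _, 261, 845, 373, _, 135, 257, _, _, _, _, _, 531, 815]

4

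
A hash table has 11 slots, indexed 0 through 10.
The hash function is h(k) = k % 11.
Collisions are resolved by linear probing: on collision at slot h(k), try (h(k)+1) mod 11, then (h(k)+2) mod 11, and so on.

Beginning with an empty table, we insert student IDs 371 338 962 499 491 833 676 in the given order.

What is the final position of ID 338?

371 hashes to 8; slot 8 is free → place at 8.
338 hashes to 8; 8 taken → place at 9.
962 hashes to 5; slot 5 is free → place at 5.
499 hashes to 4; slot 4 is free → place at 4.
491 hashes to 7; slot 7 is free → place at 7.
833 hashes to 8; 8,9 taken → place at 10.
676 hashes to 5; 5 taken → place at 6.
Table: [., ., ., ., 499, 962, 676, 491, 371, 338, 833]

9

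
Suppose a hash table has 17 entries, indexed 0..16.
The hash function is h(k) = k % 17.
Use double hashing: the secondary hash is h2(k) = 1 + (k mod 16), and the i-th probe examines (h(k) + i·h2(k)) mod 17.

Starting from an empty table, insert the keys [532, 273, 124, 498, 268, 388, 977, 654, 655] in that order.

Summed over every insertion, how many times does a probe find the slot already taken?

532 hashes to 5; slot 5 is free → place at 5.
273 hashes to 1; slot 1 is free → place at 1.
124 hashes to 5, h2=13; 5,1 taken → place at 14.
498 hashes to 5, h2=3; 5 taken → place at 8.
268 hashes to 13; slot 13 is free → place at 13.
388 hashes to 14, h2=5; 14 taken → place at 2.
977 hashes to 8, h2=2; 8 taken → place at 10.
654 hashes to 8, h2=15; 8 taken → place at 6.
655 hashes to 9; slot 9 is free → place at 9.
Table: [—, 273, 388, —, —, 532, 654, —, 498, 655, 977, —, —, 268, 124, —, —]

6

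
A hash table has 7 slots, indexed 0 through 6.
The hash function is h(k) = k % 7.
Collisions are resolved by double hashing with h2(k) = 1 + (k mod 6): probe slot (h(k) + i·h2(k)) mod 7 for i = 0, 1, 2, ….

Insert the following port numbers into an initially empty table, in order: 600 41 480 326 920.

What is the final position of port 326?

600: h=5 → slot 5
41: h=6 → slot 6
480: h=4 → slot 4
326: h=4, h2=3, probe 4,0 → slot 0
920: h=3 → slot 3
Table: [326, —, —, 920, 480, 600, 41]

0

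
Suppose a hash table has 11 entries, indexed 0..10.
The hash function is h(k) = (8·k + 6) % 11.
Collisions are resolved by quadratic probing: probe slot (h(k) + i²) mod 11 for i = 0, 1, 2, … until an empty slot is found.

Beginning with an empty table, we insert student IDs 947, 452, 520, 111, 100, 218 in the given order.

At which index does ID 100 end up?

1

947: h=3 -> slot 3
452: h=3, probe 3,4 -> slot 4
520: h=8 -> slot 8
111: h=3, probe 3,4,7 -> slot 7
100: h=3, probe 3,4,7,1 -> slot 1
218: h=1, probe 1,2 -> slot 2
Table: [∅, 100, 218, 947, 452, ∅, ∅, 111, 520, ∅, ∅]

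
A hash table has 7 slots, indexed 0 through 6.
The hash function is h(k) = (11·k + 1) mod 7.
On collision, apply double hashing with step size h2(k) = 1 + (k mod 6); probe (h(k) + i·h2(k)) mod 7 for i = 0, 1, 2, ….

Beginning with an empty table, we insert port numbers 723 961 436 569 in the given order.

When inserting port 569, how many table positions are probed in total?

2

723 hashes to 2; slot 2 is free => place at 2.
961 hashes to 2, h2=2; 2 taken => place at 4.
436 hashes to 2, h2=5; 2 taken => place at 0.
569 hashes to 2, h2=6; 2 taken => place at 1.
Table: [436, 569, 723, —, 961, —, —]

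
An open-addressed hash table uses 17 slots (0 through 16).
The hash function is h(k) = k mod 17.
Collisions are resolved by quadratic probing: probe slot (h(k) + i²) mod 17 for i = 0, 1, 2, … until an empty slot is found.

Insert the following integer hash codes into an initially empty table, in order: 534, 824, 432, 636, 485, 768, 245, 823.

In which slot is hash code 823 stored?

15

534 hashes to 7; slot 7 is free → place at 7.
824 hashes to 8; slot 8 is free → place at 8.
432 hashes to 7; 7,8 taken → place at 11.
636 hashes to 7; 7,8,11 taken → place at 16.
485 hashes to 9; slot 9 is free → place at 9.
768 hashes to 3; slot 3 is free → place at 3.
245 hashes to 7; 7,8,11,16 taken → place at 6.
823 hashes to 7; 7,8,11,16,6 taken → place at 15.
Table: [—, —, —, 768, —, —, 245, 534, 824, 485, —, 432, —, —, —, 823, 636]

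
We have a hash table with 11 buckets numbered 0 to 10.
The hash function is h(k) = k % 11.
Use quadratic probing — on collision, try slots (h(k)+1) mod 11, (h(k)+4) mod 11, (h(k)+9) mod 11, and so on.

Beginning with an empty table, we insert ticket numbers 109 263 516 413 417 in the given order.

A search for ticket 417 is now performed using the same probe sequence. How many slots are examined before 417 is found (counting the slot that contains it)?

109 hashes to 10; slot 10 is free → place at 10.
263 hashes to 10; 10 taken → place at 0.
516 hashes to 10; 10,0 taken → place at 3.
413 hashes to 6; slot 6 is free → place at 6.
417 hashes to 10; 10,0,3 taken → place at 8.
Table: [263, ., ., 516, ., ., 413, ., 417, ., 109]
Lookup 417: h=10, probe 10,0,3,8 → found at 8.

4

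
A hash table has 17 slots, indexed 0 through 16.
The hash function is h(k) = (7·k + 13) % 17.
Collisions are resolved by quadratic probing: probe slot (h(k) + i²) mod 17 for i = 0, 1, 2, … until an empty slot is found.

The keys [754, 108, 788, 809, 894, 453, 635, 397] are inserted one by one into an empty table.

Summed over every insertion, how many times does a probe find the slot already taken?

12

754 hashes to 4; slot 4 is free => place at 4.
108 hashes to 4; 4 taken => place at 5.
788 hashes to 4; 4,5 taken => place at 8.
809 hashes to 15; slot 15 is free => place at 15.
894 hashes to 15; 15 taken => place at 16.
453 hashes to 5; 5 taken => place at 6.
635 hashes to 4; 4,5,8 taken => place at 13.
397 hashes to 4; 4,5,8,13 taken => place at 3.
Table: [-, -, -, 397, 754, 108, 453, -, 788, -, -, -, -, 635, -, 809, 894]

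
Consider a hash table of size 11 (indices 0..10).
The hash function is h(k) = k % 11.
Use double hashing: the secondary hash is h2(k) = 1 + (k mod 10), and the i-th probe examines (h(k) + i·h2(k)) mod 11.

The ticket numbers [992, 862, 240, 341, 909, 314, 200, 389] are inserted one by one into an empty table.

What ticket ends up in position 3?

Insert 992: h=2, slot 2 empty → index 2.
Insert 862: h=4, slot 4 empty → index 4.
Insert 240: h=9, slot 9 empty → index 9.
Insert 341: h=0, slot 0 empty → index 0.
Insert 909: h=7, slot 7 empty → index 7.
Insert 314: h=6, slot 6 empty → index 6.
Insert 200: h=2, h2=1, slot 2 occupied → index 3.
Insert 389: h=4, h2=10, slots 4,3,2 occupied → index 1.
Table: [341, 389, 992, 200, 862, ., 314, 909, ., 240, .]

200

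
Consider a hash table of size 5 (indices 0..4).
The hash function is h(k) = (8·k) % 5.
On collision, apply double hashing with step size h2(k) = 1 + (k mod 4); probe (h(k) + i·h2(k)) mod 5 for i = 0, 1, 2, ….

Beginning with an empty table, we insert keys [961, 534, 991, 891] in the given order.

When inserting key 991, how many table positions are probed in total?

961 hashes to 3; slot 3 is free => place at 3.
534 hashes to 2; slot 2 is free => place at 2.
991 hashes to 3, h2=4; 3,2 taken => place at 1.
891 hashes to 3, h2=4; 3,2,1 taken => place at 0.
Table: [891, 991, 534, 961, -]

3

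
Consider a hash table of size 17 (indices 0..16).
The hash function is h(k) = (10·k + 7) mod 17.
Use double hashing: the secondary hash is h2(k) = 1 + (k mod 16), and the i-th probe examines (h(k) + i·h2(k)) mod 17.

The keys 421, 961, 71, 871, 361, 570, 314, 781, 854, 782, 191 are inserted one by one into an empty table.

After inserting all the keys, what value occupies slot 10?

Insert 421: h=1, slot 1 empty → index 1.
Insert 961: h=12, slot 12 empty → index 12.
Insert 71: h=3, slot 3 empty → index 3.
Insert 871: h=13, slot 13 empty → index 13.
Insert 361: h=13, h2=10, slot 13 occupied → index 6.
Insert 570: h=12, h2=11, slots 12,6 occupied → index 0.
Insert 314: h=2, slot 2 empty → index 2.
Insert 781: h=14, slot 14 empty → index 14.
Insert 854: h=13, h2=7, slots 13,3 occupied → index 10.
Insert 782: h=7, slot 7 empty → index 7.
Insert 191: h=13, h2=16, slots 13,12 occupied → index 11.
Table: [570, 421, 314, 71, ∅, ∅, 361, 782, ∅, ∅, 854, 191, 961, 871, 781, ∅, ∅]

854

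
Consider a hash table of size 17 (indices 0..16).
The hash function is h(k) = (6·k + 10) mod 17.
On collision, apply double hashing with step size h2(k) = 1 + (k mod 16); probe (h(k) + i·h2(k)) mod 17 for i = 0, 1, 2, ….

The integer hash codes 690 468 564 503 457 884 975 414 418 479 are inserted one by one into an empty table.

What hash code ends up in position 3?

690 hashes to 2; slot 2 is free → place at 2.
468 hashes to 13; slot 13 is free → place at 13.
564 hashes to 11; slot 11 is free → place at 11.
503 hashes to 2, h2=8; 2 taken → place at 10.
457 hashes to 15; slot 15 is free → place at 15.
884 hashes to 10, h2=5; 10,15 taken → place at 3.
975 hashes to 12; slot 12 is free → place at 12.
414 hashes to 12, h2=15; 12,10 taken → place at 8.
418 hashes to 2, h2=3; 2 taken → place at 5.
479 hashes to 11, h2=16; 11,10 taken → place at 9.
Table: [—, —, 690, 884, —, 418, —, —, 414, 479, 503, 564, 975, 468, —, 457, —]

884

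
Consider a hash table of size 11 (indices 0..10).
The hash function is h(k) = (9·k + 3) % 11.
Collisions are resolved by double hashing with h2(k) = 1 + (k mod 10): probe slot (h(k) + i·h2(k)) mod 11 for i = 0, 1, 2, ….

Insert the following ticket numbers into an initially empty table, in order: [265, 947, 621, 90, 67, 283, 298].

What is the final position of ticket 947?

Insert 265: h=1, slot 1 empty => index 1.
Insert 947: h=1, h2=8, slot 1 occupied => index 9.
Insert 621: h=4, slot 4 empty => index 4.
Insert 90: h=10, slot 10 empty => index 10.
Insert 67: h=1, h2=8, slots 1,9 occupied => index 6.
Insert 283: h=9, h2=4, slot 9 occupied => index 2.
Insert 298: h=1, h2=9, slots 1,10 occupied => index 8.
Table: [-, 265, 283, -, 621, -, 67, -, 298, 947, 90]

9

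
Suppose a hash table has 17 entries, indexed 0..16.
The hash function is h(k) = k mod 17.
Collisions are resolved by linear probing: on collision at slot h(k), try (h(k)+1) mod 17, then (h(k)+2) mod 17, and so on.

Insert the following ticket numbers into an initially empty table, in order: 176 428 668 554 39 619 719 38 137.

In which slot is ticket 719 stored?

176: h=6 → slot 6
428: h=3 → slot 3
668: h=5 → slot 5
554: h=10 → slot 10
39: h=5, probe 5,6,7 → slot 7
619: h=7, probe 7,8 → slot 8
719: h=5, probe 5,6,7,8,9 → slot 9
38: h=4 → slot 4
137: h=1 → slot 1
Table: [∅, 137, ∅, 428, 38, 668, 176, 39, 619, 719, 554, ∅, ∅, ∅, ∅, ∅, ∅]

9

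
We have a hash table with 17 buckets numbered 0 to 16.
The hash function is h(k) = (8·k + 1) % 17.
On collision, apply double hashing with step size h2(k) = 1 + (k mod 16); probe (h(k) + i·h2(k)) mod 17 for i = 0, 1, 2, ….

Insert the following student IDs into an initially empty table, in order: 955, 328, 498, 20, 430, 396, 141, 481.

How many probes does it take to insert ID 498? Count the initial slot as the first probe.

955 hashes to 8; slot 8 is free => place at 8.
328 hashes to 7; slot 7 is free => place at 7.
498 hashes to 7, h2=3; 7 taken => place at 10.
20 hashes to 8, h2=5; 8 taken => place at 13.
430 hashes to 7, h2=15; 7 taken => place at 5.
396 hashes to 7, h2=13; 7 taken => place at 3.
141 hashes to 7, h2=14; 7 taken => place at 4.
481 hashes to 7, h2=2; 7 taken => place at 9.
Table: [∅, ∅, ∅, 396, 141, 430, ∅, 328, 955, 481, 498, ∅, ∅, 20, ∅, ∅, ∅]

2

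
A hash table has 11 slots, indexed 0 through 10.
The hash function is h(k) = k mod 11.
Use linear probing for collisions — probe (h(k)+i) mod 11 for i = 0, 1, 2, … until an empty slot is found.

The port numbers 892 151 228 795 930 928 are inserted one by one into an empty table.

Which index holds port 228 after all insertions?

9

Insert 892: h=1, slot 1 empty → index 1.
Insert 151: h=8, slot 8 empty → index 8.
Insert 228: h=8, slot 8 occupied → index 9.
Insert 795: h=3, slot 3 empty → index 3.
Insert 930: h=6, slot 6 empty → index 6.
Insert 928: h=4, slot 4 empty → index 4.
Table: [-, 892, -, 795, 928, -, 930, -, 151, 228, -]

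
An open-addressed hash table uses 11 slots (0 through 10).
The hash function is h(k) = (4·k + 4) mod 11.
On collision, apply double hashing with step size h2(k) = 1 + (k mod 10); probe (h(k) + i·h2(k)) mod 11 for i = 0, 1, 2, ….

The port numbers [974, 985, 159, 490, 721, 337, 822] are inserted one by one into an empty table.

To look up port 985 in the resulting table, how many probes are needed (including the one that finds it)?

Insert 974: h=6, slot 6 empty -> index 6.
Insert 985: h=6, h2=6, slot 6 occupied -> index 1.
Insert 159: h=2, slot 2 empty -> index 2.
Insert 490: h=6, h2=1, slot 6 occupied -> index 7.
Insert 721: h=6, h2=2, slot 6 occupied -> index 8.
Insert 337: h=10, slot 10 empty -> index 10.
Insert 822: h=3, slot 3 empty -> index 3.
Table: [—, 985, 159, 822, —, —, 974, 490, 721, —, 337]
Lookup 985: h=6, h2=6, probe 6,1 → found at 1.

2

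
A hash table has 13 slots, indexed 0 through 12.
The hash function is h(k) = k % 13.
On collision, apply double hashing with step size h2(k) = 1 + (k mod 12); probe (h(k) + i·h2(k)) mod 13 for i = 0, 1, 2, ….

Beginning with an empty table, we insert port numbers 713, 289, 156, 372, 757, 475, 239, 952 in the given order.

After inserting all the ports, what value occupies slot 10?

Insert 713: h=11, slot 11 empty -> index 11.
Insert 289: h=3, slot 3 empty -> index 3.
Insert 156: h=0, slot 0 empty -> index 0.
Insert 372: h=8, slot 8 empty -> index 8.
Insert 757: h=3, h2=2, slot 3 occupied -> index 5.
Insert 475: h=7, slot 7 empty -> index 7.
Insert 239: h=5, h2=12, slot 5 occupied -> index 4.
Insert 952: h=3, h2=5, slots 3,8,0,5 occupied -> index 10.
Table: [156, -, -, 289, 239, 757, -, 475, 372, -, 952, 713, -]

952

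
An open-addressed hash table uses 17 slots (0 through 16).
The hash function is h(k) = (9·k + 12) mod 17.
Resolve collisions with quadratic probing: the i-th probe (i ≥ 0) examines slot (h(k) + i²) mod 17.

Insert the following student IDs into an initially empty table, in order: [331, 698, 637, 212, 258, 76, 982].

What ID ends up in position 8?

331: h=16 => slot 16
698: h=4 => slot 4
637: h=16, probe 16,0 => slot 0
212: h=16, probe 16,0,3 => slot 3
258: h=5 => slot 5
76: h=16, probe 16,0,3,8 => slot 8
982: h=10 => slot 10
Table: [637, ∅, ∅, 212, 698, 258, ∅, ∅, 76, ∅, 982, ∅, ∅, ∅, ∅, ∅, 331]

76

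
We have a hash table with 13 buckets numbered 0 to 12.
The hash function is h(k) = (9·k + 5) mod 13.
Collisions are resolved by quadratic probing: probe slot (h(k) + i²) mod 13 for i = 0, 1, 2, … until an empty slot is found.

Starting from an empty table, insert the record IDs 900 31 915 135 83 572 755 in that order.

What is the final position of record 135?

Insert 900: h=6, slot 6 empty → index 6.
Insert 31: h=11, slot 11 empty → index 11.
Insert 915: h=11, slot 11 occupied → index 12.
Insert 135: h=11, slots 11,12 occupied → index 2.
Insert 83: h=11, slots 11,12,2 occupied → index 7.
Insert 572: h=5, slot 5 empty → index 5.
Insert 755: h=1, slot 1 empty → index 1.
Table: [—, 755, 135, —, —, 572, 900, 83, —, —, —, 31, 915]

2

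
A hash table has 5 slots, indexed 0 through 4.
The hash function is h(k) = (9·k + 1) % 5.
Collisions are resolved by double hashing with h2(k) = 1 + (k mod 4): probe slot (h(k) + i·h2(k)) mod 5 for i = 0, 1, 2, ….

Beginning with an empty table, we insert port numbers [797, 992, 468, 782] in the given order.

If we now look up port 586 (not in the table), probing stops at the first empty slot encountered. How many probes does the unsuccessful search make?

797 hashes to 4; slot 4 is free -> place at 4.
992 hashes to 4, h2=1; 4 taken -> place at 0.
468 hashes to 3; slot 3 is free -> place at 3.
782 hashes to 4, h2=3; 4 taken -> place at 2.
Table: [992, —, 782, 468, 797]
Lookup 586: h=0, h2=3, probe 0,3,1 → slot 1 empty, not found.

3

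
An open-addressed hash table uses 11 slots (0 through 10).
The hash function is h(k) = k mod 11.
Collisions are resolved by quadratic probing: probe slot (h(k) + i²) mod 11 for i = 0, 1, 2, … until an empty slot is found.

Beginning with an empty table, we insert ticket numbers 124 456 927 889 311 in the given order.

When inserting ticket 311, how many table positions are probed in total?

3

Insert 124: h=3, slot 3 empty => index 3.
Insert 456: h=5, slot 5 empty => index 5.
Insert 927: h=3, slot 3 occupied => index 4.
Insert 889: h=9, slot 9 empty => index 9.
Insert 311: h=3, slots 3,4 occupied => index 7.
Table: [_, _, _, 124, 927, 456, _, 311, _, 889, _]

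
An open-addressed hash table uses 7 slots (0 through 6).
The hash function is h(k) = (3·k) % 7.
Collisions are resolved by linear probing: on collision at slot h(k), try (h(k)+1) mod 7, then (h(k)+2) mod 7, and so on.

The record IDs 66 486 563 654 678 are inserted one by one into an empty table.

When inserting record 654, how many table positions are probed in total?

Insert 66: h=2, slot 2 empty -> index 2.
Insert 486: h=2, slot 2 occupied -> index 3.
Insert 563: h=2, slots 2,3 occupied -> index 4.
Insert 654: h=2, slots 2,3,4 occupied -> index 5.
Insert 678: h=4, slots 4,5 occupied -> index 6.
Table: [-, -, 66, 486, 563, 654, 678]

4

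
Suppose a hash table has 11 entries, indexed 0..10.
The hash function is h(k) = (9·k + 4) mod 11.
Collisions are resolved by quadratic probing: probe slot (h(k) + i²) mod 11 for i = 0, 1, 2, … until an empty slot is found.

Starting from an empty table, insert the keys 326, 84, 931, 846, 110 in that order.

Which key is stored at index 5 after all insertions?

931

326 hashes to 1; slot 1 is free => place at 1.
84 hashes to 1; 1 taken => place at 2.
931 hashes to 1; 1,2 taken => place at 5.
846 hashes to 6; slot 6 is free => place at 6.
110 hashes to 4; slot 4 is free => place at 4.
Table: [∅, 326, 84, ∅, 110, 931, 846, ∅, ∅, ∅, ∅]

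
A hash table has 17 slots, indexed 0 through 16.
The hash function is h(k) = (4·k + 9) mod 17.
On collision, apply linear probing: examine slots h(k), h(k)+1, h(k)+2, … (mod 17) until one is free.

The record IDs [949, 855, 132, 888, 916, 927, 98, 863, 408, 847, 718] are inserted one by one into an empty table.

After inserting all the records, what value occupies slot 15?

863

949: h=14 → slot 14
855: h=12 → slot 12
132: h=10 → slot 10
888: h=8 → slot 8
916: h=1 → slot 1
927: h=11 → slot 11
98: h=10, probe 10,11,12,13 → slot 13
863: h=10, probe 10,11,12,13,14,15 → slot 15
408: h=9 → slot 9
847: h=14, probe 14,15,16 → slot 16
718: h=8, probe 8,9,10,11,12,13,14,15,16,0 → slot 0
Table: [718, 916, _, _, _, _, _, _, 888, 408, 132, 927, 855, 98, 949, 863, 847]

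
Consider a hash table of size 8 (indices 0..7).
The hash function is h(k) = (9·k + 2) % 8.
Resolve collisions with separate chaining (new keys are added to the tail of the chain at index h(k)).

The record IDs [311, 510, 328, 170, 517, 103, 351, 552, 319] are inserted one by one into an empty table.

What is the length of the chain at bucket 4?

1

Insert 311: h=1, bucket 1 empty -> new chain.
Insert 510: h=0, bucket 0 empty -> new chain.
Insert 328: h=2, bucket 2 empty -> new chain.
Insert 170: h=4, bucket 4 empty -> new chain.
Insert 517: h=7, bucket 7 empty -> new chain.
Insert 103: h=1, bucket 1 nonempty -> append to chain.
Insert 351: h=1, bucket 1 nonempty -> append to chain.
Insert 552: h=2, bucket 2 nonempty -> append to chain.
Insert 319: h=1, bucket 1 nonempty -> append to chain.
Final buckets:
0: 510
1: 311 -> 103 -> 351 -> 319
2: 328 -> 552
3: —
4: 170
5: —
6: —
7: 517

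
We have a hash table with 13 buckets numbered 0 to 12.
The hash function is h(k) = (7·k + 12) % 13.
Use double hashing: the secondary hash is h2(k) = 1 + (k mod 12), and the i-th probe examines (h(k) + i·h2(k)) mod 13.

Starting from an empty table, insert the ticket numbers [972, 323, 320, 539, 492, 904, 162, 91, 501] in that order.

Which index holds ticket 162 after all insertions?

Insert 972: h=4, slot 4 empty → index 4.
Insert 323: h=11, slot 11 empty → index 11.
Insert 320: h=3, slot 3 empty → index 3.
Insert 539: h=2, slot 2 empty → index 2.
Insert 492: h=11, h2=1, slot 11 occupied → index 12.
Insert 904: h=9, slot 9 empty → index 9.
Insert 162: h=2, h2=7, slots 2,9,3 occupied → index 10.
Insert 91: h=12, h2=8, slot 12 occupied → index 7.
Insert 501: h=9, h2=10, slot 9 occupied → index 6.
Table: [_, _, 539, 320, 972, _, 501, 91, _, 904, 162, 323, 492]

10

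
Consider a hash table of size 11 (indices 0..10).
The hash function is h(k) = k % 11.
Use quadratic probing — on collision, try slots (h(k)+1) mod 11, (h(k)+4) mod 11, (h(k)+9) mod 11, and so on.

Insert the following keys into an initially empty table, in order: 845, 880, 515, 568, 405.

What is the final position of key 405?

2

Insert 845: h=9, slot 9 empty => index 9.
Insert 880: h=0, slot 0 empty => index 0.
Insert 515: h=9, slot 9 occupied => index 10.
Insert 568: h=7, slot 7 empty => index 7.
Insert 405: h=9, slots 9,10 occupied => index 2.
Table: [880, -, 405, -, -, -, -, 568, -, 845, 515]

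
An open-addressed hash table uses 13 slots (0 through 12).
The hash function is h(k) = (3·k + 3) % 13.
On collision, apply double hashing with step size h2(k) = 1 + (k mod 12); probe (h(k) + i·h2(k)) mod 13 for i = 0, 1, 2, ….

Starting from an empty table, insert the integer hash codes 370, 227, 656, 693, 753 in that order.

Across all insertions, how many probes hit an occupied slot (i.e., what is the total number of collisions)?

Insert 370: h=8, slot 8 empty -> index 8.
Insert 227: h=8, h2=12, slot 8 occupied -> index 7.
Insert 656: h=8, h2=9, slot 8 occupied -> index 4.
Insert 693: h=2, slot 2 empty -> index 2.
Insert 753: h=0, slot 0 empty -> index 0.
Table: [753, ∅, 693, ∅, 656, ∅, ∅, 227, 370, ∅, ∅, ∅, ∅]

2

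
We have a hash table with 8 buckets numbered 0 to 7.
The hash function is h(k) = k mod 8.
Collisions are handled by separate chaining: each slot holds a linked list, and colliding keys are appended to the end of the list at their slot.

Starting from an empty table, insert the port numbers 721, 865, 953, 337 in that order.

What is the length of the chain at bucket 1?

4

721 → bucket 1
865 → bucket 1 (collision)
953 → bucket 1 (collision)
337 → bucket 1 (collision)
Final buckets:
0: _
1: 721 -> 865 -> 953 -> 337
2: _
3: _
4: _
5: _
6: _
7: _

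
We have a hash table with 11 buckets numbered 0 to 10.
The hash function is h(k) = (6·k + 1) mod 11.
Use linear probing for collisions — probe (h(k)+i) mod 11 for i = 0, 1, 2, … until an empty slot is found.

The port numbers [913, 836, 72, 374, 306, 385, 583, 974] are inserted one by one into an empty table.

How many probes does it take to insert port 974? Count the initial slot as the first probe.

Insert 913: h=1, slot 1 empty → index 1.
Insert 836: h=1, slot 1 occupied → index 2.
Insert 72: h=4, slot 4 empty → index 4.
Insert 374: h=1, slots 1,2 occupied → index 3.
Insert 306: h=0, slot 0 empty → index 0.
Insert 385: h=1, slots 1,2,3,4 occupied → index 5.
Insert 583: h=1, slots 1,2,3,4,5 occupied → index 6.
Insert 974: h=4, slots 4,5,6 occupied → index 7.
Table: [306, 913, 836, 374, 72, 385, 583, 974, —, —, —]

4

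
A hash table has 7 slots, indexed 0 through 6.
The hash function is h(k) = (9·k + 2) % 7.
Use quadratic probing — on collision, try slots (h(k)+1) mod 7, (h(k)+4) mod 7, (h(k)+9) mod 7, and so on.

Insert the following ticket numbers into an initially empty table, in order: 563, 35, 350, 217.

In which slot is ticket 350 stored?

563: h=1 -> slot 1
35: h=2 -> slot 2
350: h=2, probe 2,3 -> slot 3
217: h=2, probe 2,3,6 -> slot 6
Table: [_, 563, 35, 350, _, _, 217]

3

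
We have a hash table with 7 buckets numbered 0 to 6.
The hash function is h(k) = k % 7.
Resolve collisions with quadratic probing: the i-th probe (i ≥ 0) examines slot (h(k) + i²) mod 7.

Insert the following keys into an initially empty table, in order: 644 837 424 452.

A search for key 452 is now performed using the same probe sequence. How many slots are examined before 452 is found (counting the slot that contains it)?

644 hashes to 0; slot 0 is free => place at 0.
837 hashes to 4; slot 4 is free => place at 4.
424 hashes to 4; 4 taken => place at 5.
452 hashes to 4; 4,5 taken => place at 1.
Table: [644, 452, _, _, 837, 424, _]
Lookup 452: h=4, probe 4,5,1 → found at 1.

3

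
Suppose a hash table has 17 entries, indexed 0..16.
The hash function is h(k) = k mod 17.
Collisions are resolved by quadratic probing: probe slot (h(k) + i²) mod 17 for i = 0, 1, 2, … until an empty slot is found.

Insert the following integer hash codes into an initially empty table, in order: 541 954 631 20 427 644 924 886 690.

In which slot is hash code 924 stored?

7

Insert 541: h=14, slot 14 empty → index 14.
Insert 954: h=2, slot 2 empty → index 2.
Insert 631: h=2, slot 2 occupied → index 3.
Insert 20: h=3, slot 3 occupied → index 4.
Insert 427: h=2, slots 2,3 occupied → index 6.
Insert 644: h=15, slot 15 empty → index 15.
Insert 924: h=6, slot 6 occupied → index 7.
Insert 886: h=2, slots 2,3,6 occupied → index 11.
Insert 690: h=10, slot 10 empty → index 10.
Table: [—, —, 954, 631, 20, —, 427, 924, —, —, 690, 886, —, —, 541, 644, —]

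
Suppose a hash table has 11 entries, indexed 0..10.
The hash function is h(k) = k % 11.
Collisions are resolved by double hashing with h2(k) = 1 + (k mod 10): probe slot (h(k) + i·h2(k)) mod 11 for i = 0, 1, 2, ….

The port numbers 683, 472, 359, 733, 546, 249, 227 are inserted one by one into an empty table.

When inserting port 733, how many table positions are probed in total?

Insert 683: h=1, slot 1 empty => index 1.
Insert 472: h=10, slot 10 empty => index 10.
Insert 359: h=7, slot 7 empty => index 7.
Insert 733: h=7, h2=4, slot 7 occupied => index 0.
Insert 546: h=7, h2=7, slot 7 occupied => index 3.
Insert 249: h=7, h2=10, slot 7 occupied => index 6.
Insert 227: h=7, h2=8, slot 7 occupied => index 4.
Table: [733, 683, _, 546, 227, _, 249, 359, _, _, 472]

2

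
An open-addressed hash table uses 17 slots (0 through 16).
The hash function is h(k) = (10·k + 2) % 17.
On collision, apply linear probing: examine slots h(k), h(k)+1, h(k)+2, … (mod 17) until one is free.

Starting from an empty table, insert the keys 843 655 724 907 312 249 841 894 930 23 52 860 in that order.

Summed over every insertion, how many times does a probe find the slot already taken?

13

843: h=0 → slot 0
655: h=7 → slot 7
724: h=0, probe 0,1 → slot 1
907: h=11 → slot 11
312: h=11, probe 11,12 → slot 12
249: h=10 → slot 10
841: h=14 → slot 14
894: h=0, probe 0,1,2 → slot 2
930: h=3 → slot 3
23: h=11, probe 11,12,13 → slot 13
52: h=12, probe 12,13,14,15 → slot 15
860: h=0, probe 0,1,2,3,4 → slot 4
Table: [843, 724, 894, 930, 860, ∅, ∅, 655, ∅, ∅, 249, 907, 312, 23, 841, 52, ∅]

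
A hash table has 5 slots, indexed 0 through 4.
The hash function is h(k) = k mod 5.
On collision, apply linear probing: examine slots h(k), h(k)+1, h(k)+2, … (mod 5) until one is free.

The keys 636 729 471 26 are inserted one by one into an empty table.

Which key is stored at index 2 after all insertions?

Insert 636: h=1, slot 1 empty -> index 1.
Insert 729: h=4, slot 4 empty -> index 4.
Insert 471: h=1, slot 1 occupied -> index 2.
Insert 26: h=1, slots 1,2 occupied -> index 3.
Table: [—, 636, 471, 26, 729]

471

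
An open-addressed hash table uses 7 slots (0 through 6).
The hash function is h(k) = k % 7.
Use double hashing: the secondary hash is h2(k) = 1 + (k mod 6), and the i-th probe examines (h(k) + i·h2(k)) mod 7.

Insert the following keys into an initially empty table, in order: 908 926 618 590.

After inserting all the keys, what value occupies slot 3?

908 hashes to 5; slot 5 is free -> place at 5.
926 hashes to 2; slot 2 is free -> place at 2.
618 hashes to 2, h2=1; 2 taken -> place at 3.
590 hashes to 2, h2=3; 2,5 taken -> place at 1.
Table: [_, 590, 926, 618, _, 908, _]

618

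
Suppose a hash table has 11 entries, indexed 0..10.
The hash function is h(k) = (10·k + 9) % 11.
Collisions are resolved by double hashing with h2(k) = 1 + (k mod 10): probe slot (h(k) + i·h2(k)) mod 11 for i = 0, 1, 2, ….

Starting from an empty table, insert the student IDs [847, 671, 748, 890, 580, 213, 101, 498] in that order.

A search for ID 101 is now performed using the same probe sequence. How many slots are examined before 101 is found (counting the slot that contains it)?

847: h=9 -> slot 9
671: h=9, h2=2, probe 9,0 -> slot 0
748: h=9, h2=9, probe 9,7 -> slot 7
890: h=10 -> slot 10
580: h=1 -> slot 1
213: h=5 -> slot 5
101: h=7, h2=2, probe 7,9,0,2 -> slot 2
498: h=6 -> slot 6
Table: [671, 580, 101, ., ., 213, 498, 748, ., 847, 890]
Lookup 101: h=7, h2=2, probe 7,9,0,2 → found at 2.

4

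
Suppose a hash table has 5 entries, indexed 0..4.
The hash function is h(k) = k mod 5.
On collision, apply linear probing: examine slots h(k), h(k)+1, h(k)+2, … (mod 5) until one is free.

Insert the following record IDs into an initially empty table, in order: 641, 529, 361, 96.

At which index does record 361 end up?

2

641 hashes to 1; slot 1 is free -> place at 1.
529 hashes to 4; slot 4 is free -> place at 4.
361 hashes to 1; 1 taken -> place at 2.
96 hashes to 1; 1,2 taken -> place at 3.
Table: [., 641, 361, 96, 529]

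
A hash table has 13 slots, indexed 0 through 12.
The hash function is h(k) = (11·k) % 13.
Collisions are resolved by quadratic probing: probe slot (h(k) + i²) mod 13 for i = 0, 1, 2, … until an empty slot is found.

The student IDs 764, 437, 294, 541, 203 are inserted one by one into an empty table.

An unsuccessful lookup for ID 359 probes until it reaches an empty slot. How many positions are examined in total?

6

764: h=6 => slot 6
437: h=10 => slot 10
294: h=10, probe 10,11 => slot 11
541: h=10, probe 10,11,1 => slot 1
203: h=10, probe 10,11,1,6,0 => slot 0
Table: [203, 541, —, —, —, —, 764, —, —, —, 437, 294, —]
Lookup 359: h=10, probe 10,11,1,6,0,9 → slot 9 empty, not found.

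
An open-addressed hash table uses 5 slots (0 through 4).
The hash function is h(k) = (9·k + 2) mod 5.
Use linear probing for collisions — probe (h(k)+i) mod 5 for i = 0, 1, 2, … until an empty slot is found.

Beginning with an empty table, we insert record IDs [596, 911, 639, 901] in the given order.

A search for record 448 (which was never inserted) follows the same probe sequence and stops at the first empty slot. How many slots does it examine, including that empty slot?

596 hashes to 1; slot 1 is free => place at 1.
911 hashes to 1; 1 taken => place at 2.
639 hashes to 3; slot 3 is free => place at 3.
901 hashes to 1; 1,2,3 taken => place at 4.
Table: [_, 596, 911, 639, 901]
Lookup 448: h=4, probe 4,0 → slot 0 empty, not found.

2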